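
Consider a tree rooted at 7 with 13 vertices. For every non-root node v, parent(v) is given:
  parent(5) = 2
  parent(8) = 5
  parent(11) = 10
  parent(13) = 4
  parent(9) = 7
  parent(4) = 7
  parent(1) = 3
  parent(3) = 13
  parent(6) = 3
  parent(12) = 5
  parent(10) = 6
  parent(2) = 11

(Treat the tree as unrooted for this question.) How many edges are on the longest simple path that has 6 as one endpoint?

5

A farthest node from 6 is 9 (12, 8 also at distance 5).
The path 6–3–13–4–7–9 has 5 edges.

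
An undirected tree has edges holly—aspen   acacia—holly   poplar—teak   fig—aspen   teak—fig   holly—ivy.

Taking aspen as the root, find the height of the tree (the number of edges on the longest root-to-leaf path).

poplar sits deepest: aspen – fig – teak – poplar — 3 edges from the root.

3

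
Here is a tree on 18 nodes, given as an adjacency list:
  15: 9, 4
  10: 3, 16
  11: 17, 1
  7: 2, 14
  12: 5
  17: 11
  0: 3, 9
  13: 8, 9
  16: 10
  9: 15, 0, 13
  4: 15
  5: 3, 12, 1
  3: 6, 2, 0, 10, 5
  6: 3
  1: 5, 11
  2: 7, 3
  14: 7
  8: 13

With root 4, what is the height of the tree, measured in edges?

A deepest node is 17, reached by 4 → 15 → 9 → 0 → 3 → 5 → 1 → 11 → 17.
That path has 8 edges, so the height is 8.

8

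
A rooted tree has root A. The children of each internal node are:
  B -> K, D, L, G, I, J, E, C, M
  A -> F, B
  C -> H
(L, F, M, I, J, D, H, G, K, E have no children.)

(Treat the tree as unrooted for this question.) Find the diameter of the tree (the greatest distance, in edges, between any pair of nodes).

4

A longest path is H-C-B-A-F, with 4 edges.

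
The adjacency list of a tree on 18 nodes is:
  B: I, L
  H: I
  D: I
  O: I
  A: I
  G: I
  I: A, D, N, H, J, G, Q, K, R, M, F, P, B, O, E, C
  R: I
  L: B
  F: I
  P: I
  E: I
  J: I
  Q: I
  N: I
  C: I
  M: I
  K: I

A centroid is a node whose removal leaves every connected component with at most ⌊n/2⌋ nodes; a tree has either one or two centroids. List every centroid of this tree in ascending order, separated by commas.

I

Removing I splits the tree into components of sizes 2, 1, 1, 1, 1, 1, 1, 1, 1, 1, 1, 1, 1, 1, 1, 1; the largest is 2 ≤ ⌊18/2⌋ = 9.
No neighbour of I does as well, so I is the unique centroid.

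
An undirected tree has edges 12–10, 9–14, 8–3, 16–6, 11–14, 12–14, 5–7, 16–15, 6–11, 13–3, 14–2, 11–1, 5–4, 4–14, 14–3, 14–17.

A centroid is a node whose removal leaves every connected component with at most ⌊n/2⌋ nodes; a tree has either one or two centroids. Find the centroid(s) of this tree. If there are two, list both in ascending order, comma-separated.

Delete 14: the remaining components have sizes 5, 3, 3, 2, 1, 1, 1. Max 5 ≤ 8, so 14 is a centroid.
No neighbour of 14 does as well, so 14 is the unique centroid.

14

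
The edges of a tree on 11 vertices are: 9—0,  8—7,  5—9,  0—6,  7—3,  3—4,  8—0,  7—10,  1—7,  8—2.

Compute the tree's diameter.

6

A longest path is 5 - 9 - 0 - 8 - 7 - 3 - 4, with 6 edges.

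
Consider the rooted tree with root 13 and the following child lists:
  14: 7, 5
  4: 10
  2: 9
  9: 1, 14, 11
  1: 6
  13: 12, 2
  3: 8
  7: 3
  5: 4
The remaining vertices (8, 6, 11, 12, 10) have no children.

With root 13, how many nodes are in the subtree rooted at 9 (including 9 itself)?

Descendants of 9 (including itself): 9, 14, 1, 11, 5, 7, 6, 4, 3, 10, 8. That's 11.

11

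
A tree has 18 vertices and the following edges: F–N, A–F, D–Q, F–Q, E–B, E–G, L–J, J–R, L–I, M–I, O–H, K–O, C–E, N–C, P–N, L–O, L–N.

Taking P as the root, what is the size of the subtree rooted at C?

Descendants of C (including itself): C, E, G, B. That's 4.

4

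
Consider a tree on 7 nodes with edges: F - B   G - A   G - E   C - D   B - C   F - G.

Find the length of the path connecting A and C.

4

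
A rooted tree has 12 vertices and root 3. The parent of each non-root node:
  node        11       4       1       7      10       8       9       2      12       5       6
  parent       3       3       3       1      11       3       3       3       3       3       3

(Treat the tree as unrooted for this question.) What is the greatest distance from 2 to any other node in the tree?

3

The node farthest from 2 is 10 (7 also at distance 3), via 2-3-11-10 — 3 edges.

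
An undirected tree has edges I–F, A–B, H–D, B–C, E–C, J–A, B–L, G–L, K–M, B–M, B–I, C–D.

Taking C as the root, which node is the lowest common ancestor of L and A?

Ancestors of L (toward the root): L, B, C.
Ancestors of A: A, B, C.
The deepest node appearing in both lists is B.

B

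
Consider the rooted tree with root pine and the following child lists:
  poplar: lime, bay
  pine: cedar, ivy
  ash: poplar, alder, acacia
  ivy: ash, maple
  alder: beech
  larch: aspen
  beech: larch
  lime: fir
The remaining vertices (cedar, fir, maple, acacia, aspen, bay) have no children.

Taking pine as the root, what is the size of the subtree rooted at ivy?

12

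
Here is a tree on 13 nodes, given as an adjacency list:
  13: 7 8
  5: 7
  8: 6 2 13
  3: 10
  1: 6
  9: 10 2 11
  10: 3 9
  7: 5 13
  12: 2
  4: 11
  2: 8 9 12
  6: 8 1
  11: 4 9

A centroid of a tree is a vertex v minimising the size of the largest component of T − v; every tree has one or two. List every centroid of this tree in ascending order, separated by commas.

2

Removing 2 splits the tree into components of sizes 6, 5, 1; the largest is 6 ≤ ⌊13/2⌋ = 6.
No neighbour of 2 does as well, so 2 is the unique centroid.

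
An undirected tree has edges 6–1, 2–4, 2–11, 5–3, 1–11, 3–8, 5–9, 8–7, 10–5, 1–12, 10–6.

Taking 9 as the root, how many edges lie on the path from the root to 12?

5

Path from 9 to 12: 9–5–10–6–1–12, which has 5 edges.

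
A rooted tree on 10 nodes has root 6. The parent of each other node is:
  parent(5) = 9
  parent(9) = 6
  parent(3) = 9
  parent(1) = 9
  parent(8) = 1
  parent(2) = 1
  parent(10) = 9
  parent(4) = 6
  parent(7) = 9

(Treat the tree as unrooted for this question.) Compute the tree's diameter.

A longest path is 2 – 1 – 9 – 6 – 4, with 4 edges.

4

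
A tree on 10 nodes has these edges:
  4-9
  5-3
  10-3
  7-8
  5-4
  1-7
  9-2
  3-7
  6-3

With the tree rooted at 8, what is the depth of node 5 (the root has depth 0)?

3

Path from 8 to 5: 8–7–3–5, which has 3 edges.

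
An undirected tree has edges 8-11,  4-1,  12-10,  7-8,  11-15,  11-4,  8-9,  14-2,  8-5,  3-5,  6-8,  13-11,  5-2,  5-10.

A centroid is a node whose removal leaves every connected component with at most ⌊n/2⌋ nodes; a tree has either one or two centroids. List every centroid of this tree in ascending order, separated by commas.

8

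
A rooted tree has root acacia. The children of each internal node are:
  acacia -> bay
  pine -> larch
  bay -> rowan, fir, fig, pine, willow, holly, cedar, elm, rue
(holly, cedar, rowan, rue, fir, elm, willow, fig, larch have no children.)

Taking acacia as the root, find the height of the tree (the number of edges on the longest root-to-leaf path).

3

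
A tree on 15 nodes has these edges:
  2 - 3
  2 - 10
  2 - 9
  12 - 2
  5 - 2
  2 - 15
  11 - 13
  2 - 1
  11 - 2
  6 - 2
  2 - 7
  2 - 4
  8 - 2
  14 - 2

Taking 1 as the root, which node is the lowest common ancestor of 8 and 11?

2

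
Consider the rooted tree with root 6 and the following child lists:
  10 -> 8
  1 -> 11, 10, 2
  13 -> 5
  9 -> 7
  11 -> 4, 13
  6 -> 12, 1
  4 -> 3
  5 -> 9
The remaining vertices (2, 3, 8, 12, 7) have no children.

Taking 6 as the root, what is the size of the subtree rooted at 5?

3

5's subtree: {5, 9, 7}, size 3.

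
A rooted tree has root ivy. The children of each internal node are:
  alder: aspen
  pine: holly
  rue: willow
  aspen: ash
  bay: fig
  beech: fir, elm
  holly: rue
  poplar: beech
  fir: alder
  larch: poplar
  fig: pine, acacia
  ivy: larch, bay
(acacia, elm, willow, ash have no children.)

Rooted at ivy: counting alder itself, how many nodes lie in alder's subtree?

3

The subtree rooted at alder contains: alder, aspen, ash — 3 nodes.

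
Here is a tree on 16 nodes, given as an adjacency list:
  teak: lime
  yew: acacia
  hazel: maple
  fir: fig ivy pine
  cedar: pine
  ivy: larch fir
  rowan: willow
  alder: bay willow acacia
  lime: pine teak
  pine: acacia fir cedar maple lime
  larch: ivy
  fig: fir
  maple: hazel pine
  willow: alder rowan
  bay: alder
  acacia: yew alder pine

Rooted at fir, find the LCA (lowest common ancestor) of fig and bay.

fir

Path fig→root: fig fir; path bay→root: bay alder acacia pine fir.
First common node: fir.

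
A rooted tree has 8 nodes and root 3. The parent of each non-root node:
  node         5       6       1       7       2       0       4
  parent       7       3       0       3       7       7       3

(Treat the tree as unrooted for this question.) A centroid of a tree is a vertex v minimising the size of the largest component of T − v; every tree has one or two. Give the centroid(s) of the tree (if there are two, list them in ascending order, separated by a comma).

Removing 7 splits the tree into components of sizes 3, 2, 1, 1; the largest is 3 ≤ ⌊8/2⌋ = 4.
Every other node leaves some component of size > 4, so the centroid is unique.

7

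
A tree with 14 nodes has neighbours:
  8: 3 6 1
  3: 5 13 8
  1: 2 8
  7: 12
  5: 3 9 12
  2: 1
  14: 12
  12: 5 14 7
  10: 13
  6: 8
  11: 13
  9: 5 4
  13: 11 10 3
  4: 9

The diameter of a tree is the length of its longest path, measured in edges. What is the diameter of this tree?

6

Starting from 2, a farthest node is 4 at distance 6.
One longest path: 2–1–8–3–5–9–4.
So the diameter is 6.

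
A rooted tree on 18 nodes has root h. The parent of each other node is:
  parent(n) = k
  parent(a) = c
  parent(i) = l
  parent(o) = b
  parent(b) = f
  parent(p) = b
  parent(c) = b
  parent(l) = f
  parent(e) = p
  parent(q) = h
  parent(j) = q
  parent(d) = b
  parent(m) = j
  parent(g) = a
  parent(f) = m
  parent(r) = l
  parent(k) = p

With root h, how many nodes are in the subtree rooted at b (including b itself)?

b's subtree: {b, c, d, p, o, a, k, e, g, n}, size 10.

10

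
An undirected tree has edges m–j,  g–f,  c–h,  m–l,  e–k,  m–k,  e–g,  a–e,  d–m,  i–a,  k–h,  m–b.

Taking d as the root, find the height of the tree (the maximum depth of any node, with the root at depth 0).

f sits deepest: d → m → k → e → g → f — 5 edges from the root.

5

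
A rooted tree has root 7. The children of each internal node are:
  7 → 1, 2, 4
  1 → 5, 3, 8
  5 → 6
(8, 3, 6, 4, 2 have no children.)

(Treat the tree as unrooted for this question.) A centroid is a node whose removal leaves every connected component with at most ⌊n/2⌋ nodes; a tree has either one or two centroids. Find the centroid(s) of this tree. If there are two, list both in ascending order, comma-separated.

Delete 1: the remaining components have sizes 3, 2, 1, 1. Max 3 ≤ 4, so 1 is a centroid.
Every other node leaves some component of size > 4, so the centroid is unique.

1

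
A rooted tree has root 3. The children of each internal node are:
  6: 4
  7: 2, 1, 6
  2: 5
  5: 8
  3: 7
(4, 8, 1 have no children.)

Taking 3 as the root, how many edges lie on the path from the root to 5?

3

Path from 3 to 5: 3 → 7 → 2 → 5, which has 3 edges.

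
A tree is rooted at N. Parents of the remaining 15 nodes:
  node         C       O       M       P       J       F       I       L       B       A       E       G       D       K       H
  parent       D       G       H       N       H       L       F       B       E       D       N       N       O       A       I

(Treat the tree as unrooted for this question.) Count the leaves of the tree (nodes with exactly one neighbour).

Exactly 5 nodes have a single neighbour: C, J, K, M, P.

5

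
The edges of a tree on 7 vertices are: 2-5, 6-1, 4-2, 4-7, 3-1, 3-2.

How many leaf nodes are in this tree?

3

Exactly 3 nodes have a single neighbour: 5, 6, 7.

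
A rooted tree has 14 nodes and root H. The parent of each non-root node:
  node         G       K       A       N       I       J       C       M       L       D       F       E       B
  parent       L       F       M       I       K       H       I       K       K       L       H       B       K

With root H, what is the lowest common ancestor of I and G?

K

Ancestors of I (toward the root): I, K, F, H.
Ancestors of G: G, L, K, F, H.
The deepest node appearing in both lists is K.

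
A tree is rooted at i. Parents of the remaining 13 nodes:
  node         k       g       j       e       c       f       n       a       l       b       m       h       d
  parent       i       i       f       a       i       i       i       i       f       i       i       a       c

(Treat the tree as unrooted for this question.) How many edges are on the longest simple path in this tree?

Starting from h, a farthest node is l at distance 4.
One longest path: h–a–i–f–l.
So the diameter is 4.

4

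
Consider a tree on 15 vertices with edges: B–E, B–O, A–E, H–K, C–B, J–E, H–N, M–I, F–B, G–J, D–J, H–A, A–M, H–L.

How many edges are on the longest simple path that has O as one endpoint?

5

A farthest node from O is I (K, L, N also at distance 5).
The path O-B-E-A-M-I has 5 edges.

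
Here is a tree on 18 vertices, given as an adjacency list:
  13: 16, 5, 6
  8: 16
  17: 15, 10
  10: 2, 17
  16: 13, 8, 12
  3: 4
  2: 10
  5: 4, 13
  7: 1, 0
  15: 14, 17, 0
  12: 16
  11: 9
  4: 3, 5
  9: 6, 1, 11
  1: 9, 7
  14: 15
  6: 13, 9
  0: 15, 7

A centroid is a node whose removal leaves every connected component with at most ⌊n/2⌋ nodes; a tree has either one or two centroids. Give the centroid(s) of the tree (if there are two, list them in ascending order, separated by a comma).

Delete 9: the remaining components have sizes 8, 8, 1. Max 8 ≤ 9, so 9 is a centroid.
Every other node leaves some component of size > 9, so the centroid is unique.

9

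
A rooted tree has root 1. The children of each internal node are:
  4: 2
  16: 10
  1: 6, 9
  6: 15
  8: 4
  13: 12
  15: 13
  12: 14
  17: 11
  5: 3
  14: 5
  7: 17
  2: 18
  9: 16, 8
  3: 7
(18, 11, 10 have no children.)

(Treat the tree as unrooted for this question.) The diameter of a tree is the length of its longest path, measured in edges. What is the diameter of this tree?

15

BFS from 11 reaches 18 last, at distance 15; BFS from 18 confirms no node is farther.
Path: 11 – 17 – 7 – 3 – 5 – 14 – 12 – 13 – 15 – 6 – 1 – 9 – 8 – 4 – 2 – 18.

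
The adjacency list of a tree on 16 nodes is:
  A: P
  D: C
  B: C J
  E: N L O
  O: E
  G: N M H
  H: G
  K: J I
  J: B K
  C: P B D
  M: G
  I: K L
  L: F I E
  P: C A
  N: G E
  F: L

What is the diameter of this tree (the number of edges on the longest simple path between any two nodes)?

Starting from M, a farthest node is A at distance 11.
One longest path: M-G-N-E-L-I-K-J-B-C-P-A.
So the diameter is 11.

11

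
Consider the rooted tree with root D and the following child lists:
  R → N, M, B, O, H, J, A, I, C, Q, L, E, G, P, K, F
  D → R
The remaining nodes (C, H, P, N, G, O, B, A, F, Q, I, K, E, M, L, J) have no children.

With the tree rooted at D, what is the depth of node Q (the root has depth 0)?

2

Climbing from Q to the root: Q → R → D. That's 2 steps.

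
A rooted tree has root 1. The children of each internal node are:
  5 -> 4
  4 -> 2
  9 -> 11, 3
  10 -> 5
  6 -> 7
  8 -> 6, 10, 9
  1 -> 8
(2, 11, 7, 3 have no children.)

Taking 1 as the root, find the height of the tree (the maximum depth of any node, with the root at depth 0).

5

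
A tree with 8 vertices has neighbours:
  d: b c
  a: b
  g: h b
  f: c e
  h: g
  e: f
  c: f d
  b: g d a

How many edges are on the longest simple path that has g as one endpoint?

A farthest node from g is e.
The path g – b – d – c – f – e has 5 edges.

5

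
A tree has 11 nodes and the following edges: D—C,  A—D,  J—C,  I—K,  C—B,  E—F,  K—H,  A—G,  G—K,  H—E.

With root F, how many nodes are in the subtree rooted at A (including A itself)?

The subtree rooted at A contains: A, D, C, B, J — 5 nodes.

5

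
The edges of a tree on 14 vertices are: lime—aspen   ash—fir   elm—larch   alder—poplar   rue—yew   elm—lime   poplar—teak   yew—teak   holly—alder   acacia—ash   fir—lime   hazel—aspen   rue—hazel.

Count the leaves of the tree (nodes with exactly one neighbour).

Exactly 3 nodes have a single neighbour: acacia, holly, larch.

3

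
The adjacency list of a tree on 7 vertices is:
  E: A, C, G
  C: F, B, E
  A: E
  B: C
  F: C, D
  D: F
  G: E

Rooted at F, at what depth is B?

2

Path from F to B: F → C → B, which has 2 edges.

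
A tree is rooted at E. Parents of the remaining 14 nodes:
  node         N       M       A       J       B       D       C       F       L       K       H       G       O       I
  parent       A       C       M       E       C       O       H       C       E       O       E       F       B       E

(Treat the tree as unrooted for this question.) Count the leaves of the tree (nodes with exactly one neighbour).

7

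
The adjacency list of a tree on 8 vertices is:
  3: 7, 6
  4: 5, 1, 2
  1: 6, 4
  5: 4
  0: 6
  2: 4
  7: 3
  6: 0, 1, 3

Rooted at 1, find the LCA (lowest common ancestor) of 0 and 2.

1

Path 0→root: 0 6 1; path 2→root: 2 4 1.
First common node: 1.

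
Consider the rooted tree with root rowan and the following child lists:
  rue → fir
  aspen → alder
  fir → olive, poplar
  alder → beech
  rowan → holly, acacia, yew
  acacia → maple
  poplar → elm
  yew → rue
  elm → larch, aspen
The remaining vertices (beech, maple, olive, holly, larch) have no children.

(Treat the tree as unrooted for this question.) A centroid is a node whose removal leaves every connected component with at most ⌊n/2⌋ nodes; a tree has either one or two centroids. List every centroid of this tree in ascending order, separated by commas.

Removing fir splits the tree into components of sizes 6, 6, 1; the largest is 6 ≤ ⌊14/2⌋ = 7.
Every other node leaves some component of size > 7, so the centroid is unique.

fir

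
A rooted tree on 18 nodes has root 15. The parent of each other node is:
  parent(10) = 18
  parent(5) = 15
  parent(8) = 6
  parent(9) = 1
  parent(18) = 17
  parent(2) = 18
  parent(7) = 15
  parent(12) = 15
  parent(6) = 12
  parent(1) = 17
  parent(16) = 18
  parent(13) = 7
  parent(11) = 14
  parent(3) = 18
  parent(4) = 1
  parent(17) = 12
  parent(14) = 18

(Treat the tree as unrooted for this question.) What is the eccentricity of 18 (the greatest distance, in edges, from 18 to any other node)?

5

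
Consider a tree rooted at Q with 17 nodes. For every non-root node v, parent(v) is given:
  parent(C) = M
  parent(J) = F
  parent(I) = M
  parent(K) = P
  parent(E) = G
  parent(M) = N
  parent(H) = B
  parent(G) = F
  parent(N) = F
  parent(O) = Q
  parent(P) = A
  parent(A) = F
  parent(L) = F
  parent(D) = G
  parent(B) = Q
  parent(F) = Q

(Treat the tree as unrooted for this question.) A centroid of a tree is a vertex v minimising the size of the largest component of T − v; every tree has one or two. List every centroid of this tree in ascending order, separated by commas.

F

Delete F: the remaining components have sizes 4, 4, 3, 3, 1, 1. Max 4 ≤ 8, so F is a centroid.
No neighbour of F does as well, so F is the unique centroid.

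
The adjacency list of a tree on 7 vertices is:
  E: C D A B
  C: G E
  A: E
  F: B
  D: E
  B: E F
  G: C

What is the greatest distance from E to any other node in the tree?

2

The node farthest from E is F (G also at distance 2), via E – B – F — 2 edges.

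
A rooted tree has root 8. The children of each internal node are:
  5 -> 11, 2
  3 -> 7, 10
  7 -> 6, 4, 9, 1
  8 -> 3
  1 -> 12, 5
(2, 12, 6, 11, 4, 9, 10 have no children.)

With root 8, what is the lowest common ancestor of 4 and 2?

7

4's ancestor chain is 4, 7, 3, 8 and 2's is 2, 5, 1, 7, 3, 8; they first meet at 7.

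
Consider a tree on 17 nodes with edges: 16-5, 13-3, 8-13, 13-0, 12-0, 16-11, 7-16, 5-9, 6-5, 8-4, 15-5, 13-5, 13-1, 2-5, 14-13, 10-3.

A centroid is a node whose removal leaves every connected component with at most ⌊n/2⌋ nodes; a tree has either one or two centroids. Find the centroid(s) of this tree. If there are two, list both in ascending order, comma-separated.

13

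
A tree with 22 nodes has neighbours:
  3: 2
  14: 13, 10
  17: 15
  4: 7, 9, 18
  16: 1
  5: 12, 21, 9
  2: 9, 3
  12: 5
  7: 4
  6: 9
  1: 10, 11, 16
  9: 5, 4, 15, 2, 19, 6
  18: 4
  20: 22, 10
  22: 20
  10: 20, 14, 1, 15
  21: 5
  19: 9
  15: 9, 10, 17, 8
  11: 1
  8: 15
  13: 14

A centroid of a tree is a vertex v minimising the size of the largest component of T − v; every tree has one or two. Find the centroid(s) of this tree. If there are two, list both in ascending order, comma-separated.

9, 15

Delete 15: the remaining components have sizes 11, 8, 1, 1. Max 11 ≤ 11, so 15 is a centroid.
9 is adjacent to 15 and is also a centroid (the largest component after removing it is likewise 11).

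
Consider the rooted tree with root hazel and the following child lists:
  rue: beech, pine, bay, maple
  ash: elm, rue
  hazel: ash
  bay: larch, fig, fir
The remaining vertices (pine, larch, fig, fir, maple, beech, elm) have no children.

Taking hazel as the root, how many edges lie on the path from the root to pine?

Path from hazel to pine: hazel–ash–rue–pine, which has 3 edges.

3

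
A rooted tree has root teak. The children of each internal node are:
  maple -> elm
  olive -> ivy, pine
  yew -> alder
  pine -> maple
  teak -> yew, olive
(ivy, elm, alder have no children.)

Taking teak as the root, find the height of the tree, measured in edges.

4

A deepest node is elm, reached by teak → olive → pine → maple → elm.
That path has 4 edges, so the height is 4.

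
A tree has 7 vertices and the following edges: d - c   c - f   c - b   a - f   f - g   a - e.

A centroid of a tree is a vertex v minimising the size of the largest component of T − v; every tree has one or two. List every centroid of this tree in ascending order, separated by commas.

f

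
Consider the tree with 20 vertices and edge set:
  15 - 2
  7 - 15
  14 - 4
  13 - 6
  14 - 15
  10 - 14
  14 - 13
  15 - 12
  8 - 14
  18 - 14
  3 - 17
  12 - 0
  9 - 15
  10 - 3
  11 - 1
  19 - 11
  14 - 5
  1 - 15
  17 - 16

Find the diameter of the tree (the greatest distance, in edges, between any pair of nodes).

8

BFS from 19 reaches 16 last, at distance 8; BFS from 16 confirms no node is farther.
Path: 19–11–1–15–14–10–3–17–16.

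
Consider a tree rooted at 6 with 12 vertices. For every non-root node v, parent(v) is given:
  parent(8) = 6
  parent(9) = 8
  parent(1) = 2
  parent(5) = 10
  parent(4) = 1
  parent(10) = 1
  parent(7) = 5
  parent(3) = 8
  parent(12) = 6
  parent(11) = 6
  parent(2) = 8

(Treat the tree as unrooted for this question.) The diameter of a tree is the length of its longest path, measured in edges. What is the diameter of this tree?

7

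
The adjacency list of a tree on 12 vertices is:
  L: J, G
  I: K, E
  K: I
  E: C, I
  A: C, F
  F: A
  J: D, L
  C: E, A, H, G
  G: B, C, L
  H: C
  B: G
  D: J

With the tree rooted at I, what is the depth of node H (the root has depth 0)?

Path from I to H: I–E–C–H, which has 3 edges.

3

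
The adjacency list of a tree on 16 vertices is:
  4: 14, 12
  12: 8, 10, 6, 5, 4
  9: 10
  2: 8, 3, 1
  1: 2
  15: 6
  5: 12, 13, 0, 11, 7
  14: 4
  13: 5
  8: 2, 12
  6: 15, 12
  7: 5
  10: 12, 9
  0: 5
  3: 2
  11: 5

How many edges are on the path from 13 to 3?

5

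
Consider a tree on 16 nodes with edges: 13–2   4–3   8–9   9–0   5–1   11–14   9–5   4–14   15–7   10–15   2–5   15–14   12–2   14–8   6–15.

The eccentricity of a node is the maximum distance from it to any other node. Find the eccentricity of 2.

6

Distances from 2 peak at 6, attained at 3 (6, 10, 7 also at distance 6).
2-5-9-8-14-4-3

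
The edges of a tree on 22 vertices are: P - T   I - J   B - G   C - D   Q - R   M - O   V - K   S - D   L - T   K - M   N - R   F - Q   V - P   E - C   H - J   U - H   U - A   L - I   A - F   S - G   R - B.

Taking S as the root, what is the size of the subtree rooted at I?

8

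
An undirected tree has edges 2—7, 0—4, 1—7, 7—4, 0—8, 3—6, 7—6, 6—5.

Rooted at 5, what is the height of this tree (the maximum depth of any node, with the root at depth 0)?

The longest root-to-leaf path is 5-6-7-4-0-8 (5 edges).

5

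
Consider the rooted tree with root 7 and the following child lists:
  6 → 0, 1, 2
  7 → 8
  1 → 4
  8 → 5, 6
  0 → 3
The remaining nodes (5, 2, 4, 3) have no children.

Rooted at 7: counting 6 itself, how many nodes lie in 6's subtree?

The subtree rooted at 6 contains: 6, 0, 1, 2, 3, 4 — 6 nodes.

6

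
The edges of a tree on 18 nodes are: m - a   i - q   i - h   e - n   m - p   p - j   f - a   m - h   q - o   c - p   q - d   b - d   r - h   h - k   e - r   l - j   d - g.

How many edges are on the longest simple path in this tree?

8

Starting from g, a farthest node is l at distance 8.
One longest path: g – d – q – i – h – m – p – j – l.
So the diameter is 8.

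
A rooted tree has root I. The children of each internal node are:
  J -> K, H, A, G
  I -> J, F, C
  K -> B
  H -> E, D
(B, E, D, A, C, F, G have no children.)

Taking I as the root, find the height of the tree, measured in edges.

3

A deepest node is E, reached by I-J-H-E.
That path has 3 edges, so the height is 3.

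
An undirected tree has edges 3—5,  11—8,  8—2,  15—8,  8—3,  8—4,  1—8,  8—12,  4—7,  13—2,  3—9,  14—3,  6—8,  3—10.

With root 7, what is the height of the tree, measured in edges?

10 sits deepest: 7–4–8–3–10 — 4 edges from the root.

4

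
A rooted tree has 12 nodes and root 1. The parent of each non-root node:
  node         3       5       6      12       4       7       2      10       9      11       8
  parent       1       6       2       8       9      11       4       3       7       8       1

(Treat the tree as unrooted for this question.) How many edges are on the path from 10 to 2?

10 - 3 - 1 - 8 - 11 - 7 - 9 - 4 - 2: 8 edges.

8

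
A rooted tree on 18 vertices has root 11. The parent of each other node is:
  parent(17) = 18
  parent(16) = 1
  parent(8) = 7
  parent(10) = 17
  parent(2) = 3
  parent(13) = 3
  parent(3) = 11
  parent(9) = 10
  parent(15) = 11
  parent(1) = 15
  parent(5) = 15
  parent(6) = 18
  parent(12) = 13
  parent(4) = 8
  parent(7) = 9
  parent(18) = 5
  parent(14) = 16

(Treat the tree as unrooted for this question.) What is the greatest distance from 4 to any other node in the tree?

The node farthest from 4 is 12, via 4 – 8 – 7 – 9 – 10 – 17 – 18 – 5 – 15 – 11 – 3 – 13 – 12 — 12 edges.

12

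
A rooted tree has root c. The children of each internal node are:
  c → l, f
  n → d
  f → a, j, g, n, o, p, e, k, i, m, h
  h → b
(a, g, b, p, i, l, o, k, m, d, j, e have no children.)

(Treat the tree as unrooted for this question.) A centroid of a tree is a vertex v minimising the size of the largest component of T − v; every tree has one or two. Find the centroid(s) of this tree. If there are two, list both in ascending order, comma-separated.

Delete f: the remaining components have sizes 2, 2, 2, 1, 1, 1, 1, 1, 1, 1, 1, 1. Max 2 ≤ 8, so f is a centroid.
Every other node leaves some component of size > 8, so the centroid is unique.

f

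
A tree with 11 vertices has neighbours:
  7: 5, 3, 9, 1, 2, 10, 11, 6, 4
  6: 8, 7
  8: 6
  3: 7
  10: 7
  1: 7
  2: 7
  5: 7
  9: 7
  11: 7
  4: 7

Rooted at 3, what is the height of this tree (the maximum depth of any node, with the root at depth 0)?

8 sits deepest: 3–7–6–8 — 3 edges from the root.

3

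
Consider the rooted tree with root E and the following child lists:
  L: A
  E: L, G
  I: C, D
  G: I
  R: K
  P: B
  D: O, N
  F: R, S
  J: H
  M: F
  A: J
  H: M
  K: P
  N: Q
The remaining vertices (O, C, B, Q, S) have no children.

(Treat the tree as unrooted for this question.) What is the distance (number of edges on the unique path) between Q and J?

8

Q – N – D – I – G – E – L – A – J: 8 edges.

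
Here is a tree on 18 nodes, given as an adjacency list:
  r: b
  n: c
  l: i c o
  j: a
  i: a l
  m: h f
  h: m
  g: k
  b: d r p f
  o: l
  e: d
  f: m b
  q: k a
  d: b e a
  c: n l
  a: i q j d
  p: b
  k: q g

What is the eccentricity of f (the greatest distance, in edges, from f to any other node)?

7

Distances from f peak at 7, attained at n.
f – b – d – a – i – l – c – n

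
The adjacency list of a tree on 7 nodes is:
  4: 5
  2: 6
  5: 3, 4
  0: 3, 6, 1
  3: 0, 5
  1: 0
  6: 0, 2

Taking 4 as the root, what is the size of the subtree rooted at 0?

Descendants of 0 (including itself): 0, 6, 1, 2. That's 4.

4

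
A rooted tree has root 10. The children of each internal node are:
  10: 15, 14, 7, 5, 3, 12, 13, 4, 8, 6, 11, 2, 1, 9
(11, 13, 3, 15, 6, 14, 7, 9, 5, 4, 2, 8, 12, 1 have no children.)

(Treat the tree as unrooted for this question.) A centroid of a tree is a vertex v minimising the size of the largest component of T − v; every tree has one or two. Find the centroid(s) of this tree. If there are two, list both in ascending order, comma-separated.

10

Delete 10: the remaining components have sizes 1, 1, 1, 1, 1, 1, 1, 1, 1, 1, 1, 1, 1, 1. Max 1 ≤ 7, so 10 is a centroid.
No neighbour of 10 does as well, so 10 is the unique centroid.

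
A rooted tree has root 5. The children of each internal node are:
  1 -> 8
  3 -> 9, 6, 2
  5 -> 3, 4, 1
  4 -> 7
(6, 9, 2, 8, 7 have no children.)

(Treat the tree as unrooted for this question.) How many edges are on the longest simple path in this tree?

4

BFS from 7 reaches 2 last, at distance 4; BFS from 2 confirms no node is farther.
Path: 7–4–5–3–2.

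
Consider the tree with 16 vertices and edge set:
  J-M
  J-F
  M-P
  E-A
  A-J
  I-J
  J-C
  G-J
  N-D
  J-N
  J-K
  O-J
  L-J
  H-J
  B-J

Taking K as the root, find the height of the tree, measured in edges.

3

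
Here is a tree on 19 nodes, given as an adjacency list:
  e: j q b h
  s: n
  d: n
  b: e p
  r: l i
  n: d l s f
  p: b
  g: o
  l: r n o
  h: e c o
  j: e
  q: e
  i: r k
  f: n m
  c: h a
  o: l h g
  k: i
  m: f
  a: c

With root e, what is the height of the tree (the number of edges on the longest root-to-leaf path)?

6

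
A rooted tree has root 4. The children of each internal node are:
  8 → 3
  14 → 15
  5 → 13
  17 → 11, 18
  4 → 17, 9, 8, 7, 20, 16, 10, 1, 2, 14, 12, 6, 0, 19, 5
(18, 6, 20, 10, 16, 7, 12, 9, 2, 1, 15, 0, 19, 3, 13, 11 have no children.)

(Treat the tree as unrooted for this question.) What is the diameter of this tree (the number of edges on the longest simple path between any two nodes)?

4

A longest path is 15–14–4–8–3, with 4 edges.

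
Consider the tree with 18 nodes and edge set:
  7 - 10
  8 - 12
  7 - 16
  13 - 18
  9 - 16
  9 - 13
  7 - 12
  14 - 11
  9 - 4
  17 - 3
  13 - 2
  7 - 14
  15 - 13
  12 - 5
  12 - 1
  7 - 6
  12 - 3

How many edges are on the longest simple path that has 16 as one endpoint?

A farthest node from 16 is 17.
The path 16-7-12-3-17 has 4 edges.

4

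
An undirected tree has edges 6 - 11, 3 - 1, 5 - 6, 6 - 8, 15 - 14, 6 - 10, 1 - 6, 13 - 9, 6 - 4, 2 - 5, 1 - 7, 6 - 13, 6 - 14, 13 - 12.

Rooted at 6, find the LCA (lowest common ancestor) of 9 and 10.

Ancestors of 9 (toward the root): 9, 13, 6.
Ancestors of 10: 10, 6.
The deepest node appearing in both lists is 6.

6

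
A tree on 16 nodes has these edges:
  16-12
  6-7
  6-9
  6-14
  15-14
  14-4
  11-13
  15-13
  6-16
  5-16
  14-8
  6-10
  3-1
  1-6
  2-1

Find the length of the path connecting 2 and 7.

Walking from 2: 2–1–6–7. Length 3.

3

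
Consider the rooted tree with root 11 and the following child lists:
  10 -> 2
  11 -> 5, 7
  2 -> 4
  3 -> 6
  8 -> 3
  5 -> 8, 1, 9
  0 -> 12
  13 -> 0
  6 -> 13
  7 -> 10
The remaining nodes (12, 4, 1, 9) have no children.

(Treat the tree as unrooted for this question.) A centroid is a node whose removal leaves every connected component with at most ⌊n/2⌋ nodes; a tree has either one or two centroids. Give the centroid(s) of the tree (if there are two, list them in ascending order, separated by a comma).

5

Removing 5 splits the tree into components of sizes 6, 5, 1, 1; the largest is 6 ≤ ⌊14/2⌋ = 7.
Every other node leaves some component of size > 7, so the centroid is unique.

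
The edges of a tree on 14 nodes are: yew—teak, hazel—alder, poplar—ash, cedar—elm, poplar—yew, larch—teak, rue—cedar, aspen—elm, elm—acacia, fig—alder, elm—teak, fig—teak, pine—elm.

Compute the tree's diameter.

Starting from hazel, a farthest node is rue at distance 6.
One longest path: hazel - alder - fig - teak - elm - cedar - rue.
So the diameter is 6.

6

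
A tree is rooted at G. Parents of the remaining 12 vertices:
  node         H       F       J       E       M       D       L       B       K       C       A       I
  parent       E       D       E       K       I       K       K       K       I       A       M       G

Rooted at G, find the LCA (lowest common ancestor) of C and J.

I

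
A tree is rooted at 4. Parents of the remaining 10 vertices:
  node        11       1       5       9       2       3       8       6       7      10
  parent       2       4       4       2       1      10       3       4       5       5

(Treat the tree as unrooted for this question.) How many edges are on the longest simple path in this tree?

BFS from 11 reaches 8 last, at distance 7; BFS from 8 confirms no node is farther.
Path: 11 – 2 – 1 – 4 – 5 – 10 – 3 – 8.

7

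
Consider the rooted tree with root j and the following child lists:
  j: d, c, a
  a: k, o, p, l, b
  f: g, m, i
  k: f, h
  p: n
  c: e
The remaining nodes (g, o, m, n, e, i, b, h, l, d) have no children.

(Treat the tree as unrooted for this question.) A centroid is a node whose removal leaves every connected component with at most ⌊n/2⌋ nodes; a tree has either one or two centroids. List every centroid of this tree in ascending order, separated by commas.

a

Removing a splits the tree into components of sizes 6, 4, 2, 1, 1, 1; the largest is 6 ≤ ⌊16/2⌋ = 8.
Every other node leaves some component of size > 8, so the centroid is unique.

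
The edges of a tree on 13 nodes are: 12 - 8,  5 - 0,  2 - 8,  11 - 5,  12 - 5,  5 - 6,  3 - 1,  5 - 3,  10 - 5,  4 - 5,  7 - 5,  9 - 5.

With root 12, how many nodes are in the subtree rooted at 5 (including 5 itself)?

10

Descendants of 5 (including itself): 5, 4, 3, 0, 11, 10, 6, 7, 9, 1. That's 10.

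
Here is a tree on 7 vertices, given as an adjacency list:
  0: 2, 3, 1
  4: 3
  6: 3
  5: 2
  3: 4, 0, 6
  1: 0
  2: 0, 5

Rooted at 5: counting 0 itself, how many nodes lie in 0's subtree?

5

Descendants of 0 (including itself): 0, 3, 1, 6, 4. That's 5.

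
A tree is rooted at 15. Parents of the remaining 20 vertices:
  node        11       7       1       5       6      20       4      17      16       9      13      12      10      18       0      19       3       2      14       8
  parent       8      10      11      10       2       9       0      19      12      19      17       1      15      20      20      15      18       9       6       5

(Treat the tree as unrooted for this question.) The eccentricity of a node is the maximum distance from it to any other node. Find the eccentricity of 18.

11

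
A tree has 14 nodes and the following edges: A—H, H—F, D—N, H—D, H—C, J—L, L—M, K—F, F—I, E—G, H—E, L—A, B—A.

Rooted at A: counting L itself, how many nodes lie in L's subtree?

3

The subtree rooted at L contains: L, M, J — 3 nodes.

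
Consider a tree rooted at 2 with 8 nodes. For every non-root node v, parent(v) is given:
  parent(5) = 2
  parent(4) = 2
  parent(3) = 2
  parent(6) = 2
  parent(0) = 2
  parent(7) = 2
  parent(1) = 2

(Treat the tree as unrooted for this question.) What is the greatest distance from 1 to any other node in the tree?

The node farthest from 1 is 3 (5, 0, 4, 6, 7 also at distance 2), via 1–2–3 — 2 edges.

2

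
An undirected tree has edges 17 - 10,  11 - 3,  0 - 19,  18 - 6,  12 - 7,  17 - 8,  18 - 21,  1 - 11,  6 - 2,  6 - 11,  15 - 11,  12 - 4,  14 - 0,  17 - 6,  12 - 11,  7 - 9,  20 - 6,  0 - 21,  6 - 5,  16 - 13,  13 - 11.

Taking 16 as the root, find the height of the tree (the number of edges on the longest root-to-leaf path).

7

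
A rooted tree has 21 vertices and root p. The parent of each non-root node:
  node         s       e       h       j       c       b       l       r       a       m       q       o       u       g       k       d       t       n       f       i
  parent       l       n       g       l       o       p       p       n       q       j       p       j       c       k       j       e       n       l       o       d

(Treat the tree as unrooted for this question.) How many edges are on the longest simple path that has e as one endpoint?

6

A farthest node from e is u (h also at distance 6).
The path e – n – l – j – o – c – u has 6 edges.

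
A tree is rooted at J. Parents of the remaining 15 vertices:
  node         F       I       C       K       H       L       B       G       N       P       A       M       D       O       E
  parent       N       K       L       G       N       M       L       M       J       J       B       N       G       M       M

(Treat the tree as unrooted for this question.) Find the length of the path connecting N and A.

4

Walking from N: N - M - L - B - A. Length 4.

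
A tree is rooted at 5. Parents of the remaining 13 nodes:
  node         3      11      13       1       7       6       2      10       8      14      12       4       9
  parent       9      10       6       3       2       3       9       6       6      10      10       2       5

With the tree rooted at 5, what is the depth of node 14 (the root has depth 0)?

5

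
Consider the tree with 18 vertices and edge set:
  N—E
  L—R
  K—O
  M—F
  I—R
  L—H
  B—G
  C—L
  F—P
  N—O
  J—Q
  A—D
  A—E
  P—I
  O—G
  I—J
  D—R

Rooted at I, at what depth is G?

7

Climbing from G to the root: G → O → N → E → A → D → R → I. That's 7 steps.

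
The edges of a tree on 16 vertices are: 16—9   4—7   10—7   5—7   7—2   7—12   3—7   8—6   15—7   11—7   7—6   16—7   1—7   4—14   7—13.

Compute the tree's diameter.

4

BFS from 14 reaches 9 last, at distance 4; BFS from 9 confirms no node is farther.
Path: 14–4–7–16–9.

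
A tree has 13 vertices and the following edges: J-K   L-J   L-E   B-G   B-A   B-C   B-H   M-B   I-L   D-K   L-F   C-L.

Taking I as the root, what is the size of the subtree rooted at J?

3

J's subtree: {J, K, D}, size 3.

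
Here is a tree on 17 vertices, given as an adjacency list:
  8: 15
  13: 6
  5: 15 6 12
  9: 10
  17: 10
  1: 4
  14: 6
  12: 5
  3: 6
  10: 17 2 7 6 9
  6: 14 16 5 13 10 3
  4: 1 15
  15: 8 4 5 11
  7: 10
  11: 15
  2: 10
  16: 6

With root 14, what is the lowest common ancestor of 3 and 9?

6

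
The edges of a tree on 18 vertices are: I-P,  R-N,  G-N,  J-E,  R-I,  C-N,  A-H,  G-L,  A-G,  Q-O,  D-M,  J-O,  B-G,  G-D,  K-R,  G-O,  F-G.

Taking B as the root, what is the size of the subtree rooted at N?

The subtree rooted at N contains: N, R, C, K, I, P — 6 nodes.

6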